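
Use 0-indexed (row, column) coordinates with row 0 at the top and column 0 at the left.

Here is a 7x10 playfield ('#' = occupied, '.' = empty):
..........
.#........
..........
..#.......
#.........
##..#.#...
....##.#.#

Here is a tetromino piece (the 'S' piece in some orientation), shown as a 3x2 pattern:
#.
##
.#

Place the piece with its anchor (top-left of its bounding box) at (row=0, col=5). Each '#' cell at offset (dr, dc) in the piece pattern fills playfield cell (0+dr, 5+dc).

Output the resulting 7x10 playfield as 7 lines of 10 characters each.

Answer: .....#....
.#...##...
......#...
..#.......
#.........
##..#.#...
....##.#.#

Derivation:
Fill (0+0,5+0) = (0,5)
Fill (0+1,5+0) = (1,5)
Fill (0+1,5+1) = (1,6)
Fill (0+2,5+1) = (2,6)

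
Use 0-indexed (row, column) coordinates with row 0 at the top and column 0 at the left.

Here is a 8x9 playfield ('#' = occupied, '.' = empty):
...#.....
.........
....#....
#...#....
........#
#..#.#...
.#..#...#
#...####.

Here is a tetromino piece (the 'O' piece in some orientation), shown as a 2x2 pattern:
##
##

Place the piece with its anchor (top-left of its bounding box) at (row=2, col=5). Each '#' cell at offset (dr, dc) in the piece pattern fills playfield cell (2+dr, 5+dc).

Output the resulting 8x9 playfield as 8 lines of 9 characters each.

Fill (2+0,5+0) = (2,5)
Fill (2+0,5+1) = (2,6)
Fill (2+1,5+0) = (3,5)
Fill (2+1,5+1) = (3,6)

Answer: ...#.....
.........
....###..
#...###..
........#
#..#.#...
.#..#...#
#...####.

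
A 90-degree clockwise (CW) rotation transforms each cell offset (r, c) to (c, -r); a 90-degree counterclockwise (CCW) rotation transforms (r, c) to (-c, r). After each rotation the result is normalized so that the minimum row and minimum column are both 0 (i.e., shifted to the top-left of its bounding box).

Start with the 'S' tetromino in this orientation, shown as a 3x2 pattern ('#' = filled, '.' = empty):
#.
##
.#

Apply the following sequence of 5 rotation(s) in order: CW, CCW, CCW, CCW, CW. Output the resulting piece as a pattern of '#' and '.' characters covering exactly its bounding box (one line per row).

Answer: .##
##.

Derivation:
Start:
#.
##
.#
After rotation 1 (CW):
.##
##.
After rotation 2 (CCW):
#.
##
.#
After rotation 3 (CCW):
.##
##.
After rotation 4 (CCW):
#.
##
.#
After rotation 5 (CW):
.##
##.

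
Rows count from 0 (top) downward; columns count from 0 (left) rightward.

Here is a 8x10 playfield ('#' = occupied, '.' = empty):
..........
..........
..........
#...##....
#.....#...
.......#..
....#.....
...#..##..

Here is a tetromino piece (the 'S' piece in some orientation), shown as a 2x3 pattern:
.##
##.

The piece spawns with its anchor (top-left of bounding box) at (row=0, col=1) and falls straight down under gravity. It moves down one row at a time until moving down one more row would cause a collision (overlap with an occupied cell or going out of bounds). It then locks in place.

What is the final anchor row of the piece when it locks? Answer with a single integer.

Answer: 6

Derivation:
Spawn at (row=0, col=1). Try each row:
  row 0: fits
  row 1: fits
  row 2: fits
  row 3: fits
  row 4: fits
  row 5: fits
  row 6: fits
  row 7: blocked -> lock at row 6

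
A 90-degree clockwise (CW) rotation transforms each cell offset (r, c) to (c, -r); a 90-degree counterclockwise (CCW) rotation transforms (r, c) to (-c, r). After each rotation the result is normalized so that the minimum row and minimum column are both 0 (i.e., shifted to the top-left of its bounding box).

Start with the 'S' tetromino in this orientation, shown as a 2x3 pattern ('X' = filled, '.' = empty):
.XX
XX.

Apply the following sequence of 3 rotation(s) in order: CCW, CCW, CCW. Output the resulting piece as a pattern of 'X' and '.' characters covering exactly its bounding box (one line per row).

Answer: X.
XX
.X

Derivation:
Start:
.XX
XX.
After rotation 1 (CCW):
X.
XX
.X
After rotation 2 (CCW):
.XX
XX.
After rotation 3 (CCW):
X.
XX
.X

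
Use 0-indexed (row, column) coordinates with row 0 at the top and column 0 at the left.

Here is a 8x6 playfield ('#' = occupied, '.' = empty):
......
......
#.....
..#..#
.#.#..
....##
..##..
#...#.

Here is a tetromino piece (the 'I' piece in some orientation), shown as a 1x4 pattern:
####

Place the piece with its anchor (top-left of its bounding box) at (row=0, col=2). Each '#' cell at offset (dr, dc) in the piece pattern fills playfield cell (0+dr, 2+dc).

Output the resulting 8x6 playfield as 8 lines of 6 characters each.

Fill (0+0,2+0) = (0,2)
Fill (0+0,2+1) = (0,3)
Fill (0+0,2+2) = (0,4)
Fill (0+0,2+3) = (0,5)

Answer: ..####
......
#.....
..#..#
.#.#..
....##
..##..
#...#.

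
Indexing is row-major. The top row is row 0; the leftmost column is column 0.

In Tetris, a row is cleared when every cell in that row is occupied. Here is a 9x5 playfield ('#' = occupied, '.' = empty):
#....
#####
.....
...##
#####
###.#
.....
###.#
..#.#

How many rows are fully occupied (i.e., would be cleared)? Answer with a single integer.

Answer: 2

Derivation:
Check each row:
  row 0: 4 empty cells -> not full
  row 1: 0 empty cells -> FULL (clear)
  row 2: 5 empty cells -> not full
  row 3: 3 empty cells -> not full
  row 4: 0 empty cells -> FULL (clear)
  row 5: 1 empty cell -> not full
  row 6: 5 empty cells -> not full
  row 7: 1 empty cell -> not full
  row 8: 3 empty cells -> not full
Total rows cleared: 2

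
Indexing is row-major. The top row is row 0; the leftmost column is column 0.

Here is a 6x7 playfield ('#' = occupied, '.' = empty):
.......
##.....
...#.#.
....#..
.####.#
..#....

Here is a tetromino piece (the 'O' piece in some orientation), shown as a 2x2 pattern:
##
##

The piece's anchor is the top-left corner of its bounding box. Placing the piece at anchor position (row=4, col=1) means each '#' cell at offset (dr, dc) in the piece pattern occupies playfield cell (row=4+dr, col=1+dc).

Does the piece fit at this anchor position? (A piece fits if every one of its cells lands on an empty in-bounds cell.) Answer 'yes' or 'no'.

Check each piece cell at anchor (4, 1):
  offset (0,0) -> (4,1): occupied ('#') -> FAIL
  offset (0,1) -> (4,2): occupied ('#') -> FAIL
  offset (1,0) -> (5,1): empty -> OK
  offset (1,1) -> (5,2): occupied ('#') -> FAIL
All cells valid: no

Answer: no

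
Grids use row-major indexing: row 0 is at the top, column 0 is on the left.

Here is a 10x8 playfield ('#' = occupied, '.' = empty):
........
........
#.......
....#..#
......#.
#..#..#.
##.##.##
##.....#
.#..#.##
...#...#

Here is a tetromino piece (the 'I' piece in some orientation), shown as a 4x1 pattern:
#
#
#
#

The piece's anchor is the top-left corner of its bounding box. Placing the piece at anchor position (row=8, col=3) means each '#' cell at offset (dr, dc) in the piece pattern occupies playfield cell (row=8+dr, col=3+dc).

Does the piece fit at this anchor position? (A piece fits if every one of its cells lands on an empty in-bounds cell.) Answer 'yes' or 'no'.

Answer: no

Derivation:
Check each piece cell at anchor (8, 3):
  offset (0,0) -> (8,3): empty -> OK
  offset (1,0) -> (9,3): occupied ('#') -> FAIL
  offset (2,0) -> (10,3): out of bounds -> FAIL
  offset (3,0) -> (11,3): out of bounds -> FAIL
All cells valid: no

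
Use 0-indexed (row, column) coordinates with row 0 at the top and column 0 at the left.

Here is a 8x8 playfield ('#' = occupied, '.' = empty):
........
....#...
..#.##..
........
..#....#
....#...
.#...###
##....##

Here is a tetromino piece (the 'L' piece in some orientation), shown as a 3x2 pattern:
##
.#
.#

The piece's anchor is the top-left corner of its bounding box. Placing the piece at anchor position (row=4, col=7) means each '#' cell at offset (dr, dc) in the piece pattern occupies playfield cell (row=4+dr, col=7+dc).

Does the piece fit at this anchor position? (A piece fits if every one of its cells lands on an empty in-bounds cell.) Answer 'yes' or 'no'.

Answer: no

Derivation:
Check each piece cell at anchor (4, 7):
  offset (0,0) -> (4,7): occupied ('#') -> FAIL
  offset (0,1) -> (4,8): out of bounds -> FAIL
  offset (1,1) -> (5,8): out of bounds -> FAIL
  offset (2,1) -> (6,8): out of bounds -> FAIL
All cells valid: no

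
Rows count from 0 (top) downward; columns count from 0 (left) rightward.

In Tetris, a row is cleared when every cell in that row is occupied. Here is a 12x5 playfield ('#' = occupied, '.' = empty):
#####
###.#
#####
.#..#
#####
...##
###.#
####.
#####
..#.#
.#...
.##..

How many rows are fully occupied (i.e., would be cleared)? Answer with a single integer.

Check each row:
  row 0: 0 empty cells -> FULL (clear)
  row 1: 1 empty cell -> not full
  row 2: 0 empty cells -> FULL (clear)
  row 3: 3 empty cells -> not full
  row 4: 0 empty cells -> FULL (clear)
  row 5: 3 empty cells -> not full
  row 6: 1 empty cell -> not full
  row 7: 1 empty cell -> not full
  row 8: 0 empty cells -> FULL (clear)
  row 9: 3 empty cells -> not full
  row 10: 4 empty cells -> not full
  row 11: 3 empty cells -> not full
Total rows cleared: 4

Answer: 4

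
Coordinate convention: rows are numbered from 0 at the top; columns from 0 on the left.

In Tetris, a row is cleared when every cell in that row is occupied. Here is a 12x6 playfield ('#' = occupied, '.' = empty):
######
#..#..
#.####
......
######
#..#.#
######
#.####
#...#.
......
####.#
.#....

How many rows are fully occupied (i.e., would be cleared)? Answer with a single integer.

Answer: 3

Derivation:
Check each row:
  row 0: 0 empty cells -> FULL (clear)
  row 1: 4 empty cells -> not full
  row 2: 1 empty cell -> not full
  row 3: 6 empty cells -> not full
  row 4: 0 empty cells -> FULL (clear)
  row 5: 3 empty cells -> not full
  row 6: 0 empty cells -> FULL (clear)
  row 7: 1 empty cell -> not full
  row 8: 4 empty cells -> not full
  row 9: 6 empty cells -> not full
  row 10: 1 empty cell -> not full
  row 11: 5 empty cells -> not full
Total rows cleared: 3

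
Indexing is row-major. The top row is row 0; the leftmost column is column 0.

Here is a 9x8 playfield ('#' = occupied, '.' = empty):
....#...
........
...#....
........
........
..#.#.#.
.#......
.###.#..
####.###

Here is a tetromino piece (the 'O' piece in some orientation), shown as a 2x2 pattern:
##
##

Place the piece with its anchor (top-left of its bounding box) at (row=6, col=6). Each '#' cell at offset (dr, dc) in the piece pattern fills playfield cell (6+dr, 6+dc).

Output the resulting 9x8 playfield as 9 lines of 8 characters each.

Answer: ....#...
........
...#....
........
........
..#.#.#.
.#....##
.###.###
####.###

Derivation:
Fill (6+0,6+0) = (6,6)
Fill (6+0,6+1) = (6,7)
Fill (6+1,6+0) = (7,6)
Fill (6+1,6+1) = (7,7)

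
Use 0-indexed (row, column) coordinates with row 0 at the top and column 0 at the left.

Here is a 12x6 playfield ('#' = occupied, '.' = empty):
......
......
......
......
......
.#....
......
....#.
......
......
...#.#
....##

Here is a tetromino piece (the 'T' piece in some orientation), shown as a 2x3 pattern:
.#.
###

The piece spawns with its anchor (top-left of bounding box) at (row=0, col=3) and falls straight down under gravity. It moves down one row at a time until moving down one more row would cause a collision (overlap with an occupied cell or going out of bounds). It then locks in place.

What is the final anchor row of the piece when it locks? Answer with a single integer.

Spawn at (row=0, col=3). Try each row:
  row 0: fits
  row 1: fits
  row 2: fits
  row 3: fits
  row 4: fits
  row 5: fits
  row 6: blocked -> lock at row 5

Answer: 5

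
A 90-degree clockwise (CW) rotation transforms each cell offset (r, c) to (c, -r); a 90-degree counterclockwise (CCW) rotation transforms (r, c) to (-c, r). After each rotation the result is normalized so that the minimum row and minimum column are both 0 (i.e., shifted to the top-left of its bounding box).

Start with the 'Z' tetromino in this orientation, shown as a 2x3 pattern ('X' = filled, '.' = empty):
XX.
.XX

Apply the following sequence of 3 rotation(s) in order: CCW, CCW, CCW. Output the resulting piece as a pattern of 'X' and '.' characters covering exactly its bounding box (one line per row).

Start:
XX.
.XX
After rotation 1 (CCW):
.X
XX
X.
After rotation 2 (CCW):
XX.
.XX
After rotation 3 (CCW):
.X
XX
X.

Answer: .X
XX
X.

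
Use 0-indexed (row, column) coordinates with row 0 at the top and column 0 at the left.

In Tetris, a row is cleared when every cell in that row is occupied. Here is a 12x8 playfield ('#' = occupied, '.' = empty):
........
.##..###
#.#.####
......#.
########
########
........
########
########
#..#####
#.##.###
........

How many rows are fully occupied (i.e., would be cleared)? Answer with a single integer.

Check each row:
  row 0: 8 empty cells -> not full
  row 1: 3 empty cells -> not full
  row 2: 2 empty cells -> not full
  row 3: 7 empty cells -> not full
  row 4: 0 empty cells -> FULL (clear)
  row 5: 0 empty cells -> FULL (clear)
  row 6: 8 empty cells -> not full
  row 7: 0 empty cells -> FULL (clear)
  row 8: 0 empty cells -> FULL (clear)
  row 9: 2 empty cells -> not full
  row 10: 2 empty cells -> not full
  row 11: 8 empty cells -> not full
Total rows cleared: 4

Answer: 4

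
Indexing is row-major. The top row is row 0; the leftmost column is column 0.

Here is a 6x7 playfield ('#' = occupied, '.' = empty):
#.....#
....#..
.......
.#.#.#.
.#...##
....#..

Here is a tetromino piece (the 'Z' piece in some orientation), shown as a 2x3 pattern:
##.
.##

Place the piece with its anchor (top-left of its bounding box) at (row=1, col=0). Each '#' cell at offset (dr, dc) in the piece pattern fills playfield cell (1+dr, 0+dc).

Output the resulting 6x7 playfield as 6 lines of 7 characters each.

Fill (1+0,0+0) = (1,0)
Fill (1+0,0+1) = (1,1)
Fill (1+1,0+1) = (2,1)
Fill (1+1,0+2) = (2,2)

Answer: #.....#
##..#..
.##....
.#.#.#.
.#...##
....#..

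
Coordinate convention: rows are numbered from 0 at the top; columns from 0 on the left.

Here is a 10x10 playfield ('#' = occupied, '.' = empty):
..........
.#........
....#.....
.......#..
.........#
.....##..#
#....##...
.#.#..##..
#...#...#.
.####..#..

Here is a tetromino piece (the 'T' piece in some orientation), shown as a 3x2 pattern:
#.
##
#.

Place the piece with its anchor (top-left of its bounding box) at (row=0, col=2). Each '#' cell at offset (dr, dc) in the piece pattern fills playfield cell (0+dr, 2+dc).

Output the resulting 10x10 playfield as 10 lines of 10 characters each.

Fill (0+0,2+0) = (0,2)
Fill (0+1,2+0) = (1,2)
Fill (0+1,2+1) = (1,3)
Fill (0+2,2+0) = (2,2)

Answer: ..#.......
.###......
..#.#.....
.......#..
.........#
.....##..#
#....##...
.#.#..##..
#...#...#.
.####..#..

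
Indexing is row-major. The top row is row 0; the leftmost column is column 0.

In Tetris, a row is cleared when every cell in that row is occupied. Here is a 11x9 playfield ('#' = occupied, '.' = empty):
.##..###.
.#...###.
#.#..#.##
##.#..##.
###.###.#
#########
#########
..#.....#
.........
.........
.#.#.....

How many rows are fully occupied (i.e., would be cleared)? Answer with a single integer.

Check each row:
  row 0: 4 empty cells -> not full
  row 1: 5 empty cells -> not full
  row 2: 4 empty cells -> not full
  row 3: 4 empty cells -> not full
  row 4: 2 empty cells -> not full
  row 5: 0 empty cells -> FULL (clear)
  row 6: 0 empty cells -> FULL (clear)
  row 7: 7 empty cells -> not full
  row 8: 9 empty cells -> not full
  row 9: 9 empty cells -> not full
  row 10: 7 empty cells -> not full
Total rows cleared: 2

Answer: 2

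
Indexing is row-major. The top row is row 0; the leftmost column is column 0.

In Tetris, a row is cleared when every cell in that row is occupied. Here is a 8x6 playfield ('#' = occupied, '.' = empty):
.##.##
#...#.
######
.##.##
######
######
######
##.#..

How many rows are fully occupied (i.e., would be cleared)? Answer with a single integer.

Answer: 4

Derivation:
Check each row:
  row 0: 2 empty cells -> not full
  row 1: 4 empty cells -> not full
  row 2: 0 empty cells -> FULL (clear)
  row 3: 2 empty cells -> not full
  row 4: 0 empty cells -> FULL (clear)
  row 5: 0 empty cells -> FULL (clear)
  row 6: 0 empty cells -> FULL (clear)
  row 7: 3 empty cells -> not full
Total rows cleared: 4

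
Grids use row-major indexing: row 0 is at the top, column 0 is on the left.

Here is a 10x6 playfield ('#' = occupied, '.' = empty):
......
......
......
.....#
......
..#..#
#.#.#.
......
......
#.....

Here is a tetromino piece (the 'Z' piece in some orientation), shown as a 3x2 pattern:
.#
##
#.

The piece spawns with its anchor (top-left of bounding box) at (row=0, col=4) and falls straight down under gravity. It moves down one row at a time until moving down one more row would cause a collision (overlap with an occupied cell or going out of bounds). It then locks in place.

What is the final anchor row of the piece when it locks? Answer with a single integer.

Spawn at (row=0, col=4). Try each row:
  row 0: fits
  row 1: fits
  row 2: blocked -> lock at row 1

Answer: 1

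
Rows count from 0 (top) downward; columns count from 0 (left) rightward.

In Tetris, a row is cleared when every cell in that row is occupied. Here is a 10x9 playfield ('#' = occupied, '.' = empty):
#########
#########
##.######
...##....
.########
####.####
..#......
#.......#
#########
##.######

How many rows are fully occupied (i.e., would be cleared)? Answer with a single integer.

Answer: 3

Derivation:
Check each row:
  row 0: 0 empty cells -> FULL (clear)
  row 1: 0 empty cells -> FULL (clear)
  row 2: 1 empty cell -> not full
  row 3: 7 empty cells -> not full
  row 4: 1 empty cell -> not full
  row 5: 1 empty cell -> not full
  row 6: 8 empty cells -> not full
  row 7: 7 empty cells -> not full
  row 8: 0 empty cells -> FULL (clear)
  row 9: 1 empty cell -> not full
Total rows cleared: 3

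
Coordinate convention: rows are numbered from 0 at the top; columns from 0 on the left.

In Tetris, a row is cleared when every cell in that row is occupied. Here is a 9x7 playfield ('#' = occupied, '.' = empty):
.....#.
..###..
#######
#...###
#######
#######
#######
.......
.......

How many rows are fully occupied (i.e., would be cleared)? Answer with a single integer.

Answer: 4

Derivation:
Check each row:
  row 0: 6 empty cells -> not full
  row 1: 4 empty cells -> not full
  row 2: 0 empty cells -> FULL (clear)
  row 3: 3 empty cells -> not full
  row 4: 0 empty cells -> FULL (clear)
  row 5: 0 empty cells -> FULL (clear)
  row 6: 0 empty cells -> FULL (clear)
  row 7: 7 empty cells -> not full
  row 8: 7 empty cells -> not full
Total rows cleared: 4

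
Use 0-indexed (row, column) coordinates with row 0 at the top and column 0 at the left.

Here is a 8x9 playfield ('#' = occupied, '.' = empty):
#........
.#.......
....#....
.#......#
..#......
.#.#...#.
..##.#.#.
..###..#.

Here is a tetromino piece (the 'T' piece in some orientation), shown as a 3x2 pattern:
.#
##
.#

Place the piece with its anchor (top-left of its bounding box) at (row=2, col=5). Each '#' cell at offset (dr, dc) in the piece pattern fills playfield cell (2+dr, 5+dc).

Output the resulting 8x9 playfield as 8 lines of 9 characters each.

Answer: #........
.#.......
....#.#..
.#...##.#
..#...#..
.#.#...#.
..##.#.#.
..###..#.

Derivation:
Fill (2+0,5+1) = (2,6)
Fill (2+1,5+0) = (3,5)
Fill (2+1,5+1) = (3,6)
Fill (2+2,5+1) = (4,6)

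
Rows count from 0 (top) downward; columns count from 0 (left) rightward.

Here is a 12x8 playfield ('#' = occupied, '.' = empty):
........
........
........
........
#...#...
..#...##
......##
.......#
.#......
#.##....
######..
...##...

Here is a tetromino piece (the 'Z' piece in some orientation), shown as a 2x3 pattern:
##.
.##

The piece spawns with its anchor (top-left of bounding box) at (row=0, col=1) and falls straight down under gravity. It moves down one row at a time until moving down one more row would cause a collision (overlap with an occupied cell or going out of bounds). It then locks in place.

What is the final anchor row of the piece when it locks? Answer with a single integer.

Answer: 3

Derivation:
Spawn at (row=0, col=1). Try each row:
  row 0: fits
  row 1: fits
  row 2: fits
  row 3: fits
  row 4: blocked -> lock at row 3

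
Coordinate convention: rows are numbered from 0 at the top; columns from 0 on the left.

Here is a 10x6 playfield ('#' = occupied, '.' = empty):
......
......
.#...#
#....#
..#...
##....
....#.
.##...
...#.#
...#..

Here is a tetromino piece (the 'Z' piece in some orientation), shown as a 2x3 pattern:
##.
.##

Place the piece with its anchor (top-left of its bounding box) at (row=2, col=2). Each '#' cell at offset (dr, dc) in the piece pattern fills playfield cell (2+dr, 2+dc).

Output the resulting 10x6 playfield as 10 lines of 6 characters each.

Answer: ......
......
.###.#
#..###
..#...
##....
....#.
.##...
...#.#
...#..

Derivation:
Fill (2+0,2+0) = (2,2)
Fill (2+0,2+1) = (2,3)
Fill (2+1,2+1) = (3,3)
Fill (2+1,2+2) = (3,4)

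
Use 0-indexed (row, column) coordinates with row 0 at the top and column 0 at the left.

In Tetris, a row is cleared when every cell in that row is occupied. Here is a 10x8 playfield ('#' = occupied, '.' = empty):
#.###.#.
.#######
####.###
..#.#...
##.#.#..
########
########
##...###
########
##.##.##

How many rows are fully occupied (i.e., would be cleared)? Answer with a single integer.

Answer: 3

Derivation:
Check each row:
  row 0: 3 empty cells -> not full
  row 1: 1 empty cell -> not full
  row 2: 1 empty cell -> not full
  row 3: 6 empty cells -> not full
  row 4: 4 empty cells -> not full
  row 5: 0 empty cells -> FULL (clear)
  row 6: 0 empty cells -> FULL (clear)
  row 7: 3 empty cells -> not full
  row 8: 0 empty cells -> FULL (clear)
  row 9: 2 empty cells -> not full
Total rows cleared: 3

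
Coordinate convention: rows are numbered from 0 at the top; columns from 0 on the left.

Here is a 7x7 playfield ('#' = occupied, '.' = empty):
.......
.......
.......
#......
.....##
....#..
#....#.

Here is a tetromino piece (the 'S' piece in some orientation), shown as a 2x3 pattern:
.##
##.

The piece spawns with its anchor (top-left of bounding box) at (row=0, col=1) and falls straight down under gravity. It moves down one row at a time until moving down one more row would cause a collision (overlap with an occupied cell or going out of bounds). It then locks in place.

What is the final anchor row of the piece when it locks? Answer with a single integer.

Answer: 5

Derivation:
Spawn at (row=0, col=1). Try each row:
  row 0: fits
  row 1: fits
  row 2: fits
  row 3: fits
  row 4: fits
  row 5: fits
  row 6: blocked -> lock at row 5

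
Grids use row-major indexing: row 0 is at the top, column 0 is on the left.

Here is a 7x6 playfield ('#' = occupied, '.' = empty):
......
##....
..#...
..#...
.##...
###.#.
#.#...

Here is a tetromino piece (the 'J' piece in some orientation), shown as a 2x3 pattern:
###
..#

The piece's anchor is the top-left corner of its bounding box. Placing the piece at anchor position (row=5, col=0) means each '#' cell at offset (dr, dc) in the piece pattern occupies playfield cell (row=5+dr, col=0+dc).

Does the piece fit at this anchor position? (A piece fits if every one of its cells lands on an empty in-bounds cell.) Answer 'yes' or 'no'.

Answer: no

Derivation:
Check each piece cell at anchor (5, 0):
  offset (0,0) -> (5,0): occupied ('#') -> FAIL
  offset (0,1) -> (5,1): occupied ('#') -> FAIL
  offset (0,2) -> (5,2): occupied ('#') -> FAIL
  offset (1,2) -> (6,2): occupied ('#') -> FAIL
All cells valid: no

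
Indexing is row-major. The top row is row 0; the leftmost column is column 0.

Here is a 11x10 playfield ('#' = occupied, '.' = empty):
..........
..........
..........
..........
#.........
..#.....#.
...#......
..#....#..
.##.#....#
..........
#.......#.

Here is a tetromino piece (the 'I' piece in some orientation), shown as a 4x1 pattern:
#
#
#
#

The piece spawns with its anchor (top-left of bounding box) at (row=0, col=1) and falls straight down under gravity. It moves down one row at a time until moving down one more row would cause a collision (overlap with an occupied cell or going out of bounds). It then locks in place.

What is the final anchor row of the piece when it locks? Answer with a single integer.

Answer: 4

Derivation:
Spawn at (row=0, col=1). Try each row:
  row 0: fits
  row 1: fits
  row 2: fits
  row 3: fits
  row 4: fits
  row 5: blocked -> lock at row 4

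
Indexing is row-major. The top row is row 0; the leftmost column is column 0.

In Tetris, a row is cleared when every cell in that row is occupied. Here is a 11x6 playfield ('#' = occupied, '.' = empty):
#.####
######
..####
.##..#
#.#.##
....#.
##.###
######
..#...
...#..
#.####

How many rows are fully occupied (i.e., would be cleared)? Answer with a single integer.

Check each row:
  row 0: 1 empty cell -> not full
  row 1: 0 empty cells -> FULL (clear)
  row 2: 2 empty cells -> not full
  row 3: 3 empty cells -> not full
  row 4: 2 empty cells -> not full
  row 5: 5 empty cells -> not full
  row 6: 1 empty cell -> not full
  row 7: 0 empty cells -> FULL (clear)
  row 8: 5 empty cells -> not full
  row 9: 5 empty cells -> not full
  row 10: 1 empty cell -> not full
Total rows cleared: 2

Answer: 2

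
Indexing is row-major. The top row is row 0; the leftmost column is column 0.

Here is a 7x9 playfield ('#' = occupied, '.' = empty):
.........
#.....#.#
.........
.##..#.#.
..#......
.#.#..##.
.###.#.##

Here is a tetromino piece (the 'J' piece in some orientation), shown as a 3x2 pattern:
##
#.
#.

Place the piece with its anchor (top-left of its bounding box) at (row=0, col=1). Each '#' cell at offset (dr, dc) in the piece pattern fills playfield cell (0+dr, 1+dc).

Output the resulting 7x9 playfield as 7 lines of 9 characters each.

Fill (0+0,1+0) = (0,1)
Fill (0+0,1+1) = (0,2)
Fill (0+1,1+0) = (1,1)
Fill (0+2,1+0) = (2,1)

Answer: .##......
##....#.#
.#.......
.##..#.#.
..#......
.#.#..##.
.###.#.##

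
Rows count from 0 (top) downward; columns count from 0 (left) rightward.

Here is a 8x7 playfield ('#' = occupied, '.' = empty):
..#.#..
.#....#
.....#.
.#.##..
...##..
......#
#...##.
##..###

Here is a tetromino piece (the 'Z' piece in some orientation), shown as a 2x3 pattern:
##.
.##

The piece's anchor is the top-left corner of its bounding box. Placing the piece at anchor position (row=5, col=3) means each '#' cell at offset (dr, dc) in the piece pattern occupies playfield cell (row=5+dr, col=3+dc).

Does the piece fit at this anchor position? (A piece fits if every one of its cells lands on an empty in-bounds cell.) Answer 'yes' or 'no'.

Check each piece cell at anchor (5, 3):
  offset (0,0) -> (5,3): empty -> OK
  offset (0,1) -> (5,4): empty -> OK
  offset (1,1) -> (6,4): occupied ('#') -> FAIL
  offset (1,2) -> (6,5): occupied ('#') -> FAIL
All cells valid: no

Answer: no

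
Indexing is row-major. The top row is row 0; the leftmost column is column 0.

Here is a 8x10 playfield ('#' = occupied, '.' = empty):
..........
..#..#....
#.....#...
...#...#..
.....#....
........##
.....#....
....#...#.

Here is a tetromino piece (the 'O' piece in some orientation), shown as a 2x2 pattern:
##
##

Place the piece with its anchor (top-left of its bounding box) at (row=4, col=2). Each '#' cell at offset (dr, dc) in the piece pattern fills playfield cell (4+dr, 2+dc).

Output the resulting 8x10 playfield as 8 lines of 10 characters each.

Fill (4+0,2+0) = (4,2)
Fill (4+0,2+1) = (4,3)
Fill (4+1,2+0) = (5,2)
Fill (4+1,2+1) = (5,3)

Answer: ..........
..#..#....
#.....#...
...#...#..
..##.#....
..##....##
.....#....
....#...#.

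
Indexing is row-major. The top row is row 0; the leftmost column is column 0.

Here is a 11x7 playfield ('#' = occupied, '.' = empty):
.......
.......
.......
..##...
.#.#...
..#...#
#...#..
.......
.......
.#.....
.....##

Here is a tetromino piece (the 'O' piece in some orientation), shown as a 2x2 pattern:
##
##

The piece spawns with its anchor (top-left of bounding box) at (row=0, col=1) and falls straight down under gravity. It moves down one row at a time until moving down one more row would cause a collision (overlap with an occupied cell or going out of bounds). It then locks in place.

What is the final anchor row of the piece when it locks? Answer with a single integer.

Answer: 1

Derivation:
Spawn at (row=0, col=1). Try each row:
  row 0: fits
  row 1: fits
  row 2: blocked -> lock at row 1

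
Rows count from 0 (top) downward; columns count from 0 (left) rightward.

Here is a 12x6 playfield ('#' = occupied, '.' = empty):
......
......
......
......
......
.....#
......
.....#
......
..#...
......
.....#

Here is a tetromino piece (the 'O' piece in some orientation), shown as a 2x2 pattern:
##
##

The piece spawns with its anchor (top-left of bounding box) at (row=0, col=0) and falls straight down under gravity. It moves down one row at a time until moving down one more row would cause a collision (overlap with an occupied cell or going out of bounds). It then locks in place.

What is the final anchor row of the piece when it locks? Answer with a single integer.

Answer: 10

Derivation:
Spawn at (row=0, col=0). Try each row:
  row 0: fits
  row 1: fits
  row 2: fits
  row 3: fits
  row 4: fits
  row 5: fits
  row 6: fits
  row 7: fits
  row 8: fits
  row 9: fits
  row 10: fits
  row 11: blocked -> lock at row 10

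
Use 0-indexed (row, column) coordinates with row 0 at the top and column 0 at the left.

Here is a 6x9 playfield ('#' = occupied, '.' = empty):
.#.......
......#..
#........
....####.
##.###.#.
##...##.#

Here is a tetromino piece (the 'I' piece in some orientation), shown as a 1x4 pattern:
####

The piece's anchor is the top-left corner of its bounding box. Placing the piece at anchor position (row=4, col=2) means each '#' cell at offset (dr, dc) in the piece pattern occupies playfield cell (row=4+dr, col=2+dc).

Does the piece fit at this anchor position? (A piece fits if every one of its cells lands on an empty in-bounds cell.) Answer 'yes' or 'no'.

Check each piece cell at anchor (4, 2):
  offset (0,0) -> (4,2): empty -> OK
  offset (0,1) -> (4,3): occupied ('#') -> FAIL
  offset (0,2) -> (4,4): occupied ('#') -> FAIL
  offset (0,3) -> (4,5): occupied ('#') -> FAIL
All cells valid: no

Answer: no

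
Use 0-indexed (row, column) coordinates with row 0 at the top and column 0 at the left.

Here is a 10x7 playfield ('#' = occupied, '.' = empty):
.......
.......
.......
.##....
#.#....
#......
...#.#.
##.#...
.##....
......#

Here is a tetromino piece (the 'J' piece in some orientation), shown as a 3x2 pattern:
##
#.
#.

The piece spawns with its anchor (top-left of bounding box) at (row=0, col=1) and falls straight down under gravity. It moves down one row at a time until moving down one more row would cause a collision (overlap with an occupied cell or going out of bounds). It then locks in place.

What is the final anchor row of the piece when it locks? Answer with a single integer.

Spawn at (row=0, col=1). Try each row:
  row 0: fits
  row 1: blocked -> lock at row 0

Answer: 0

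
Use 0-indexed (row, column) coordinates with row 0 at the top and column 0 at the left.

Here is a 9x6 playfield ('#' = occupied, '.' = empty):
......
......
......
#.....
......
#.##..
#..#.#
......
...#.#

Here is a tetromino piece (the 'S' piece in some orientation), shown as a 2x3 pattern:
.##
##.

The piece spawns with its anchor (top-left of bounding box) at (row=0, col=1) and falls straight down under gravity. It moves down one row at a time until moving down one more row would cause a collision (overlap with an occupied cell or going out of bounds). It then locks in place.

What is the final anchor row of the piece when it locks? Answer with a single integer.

Spawn at (row=0, col=1). Try each row:
  row 0: fits
  row 1: fits
  row 2: fits
  row 3: fits
  row 4: blocked -> lock at row 3

Answer: 3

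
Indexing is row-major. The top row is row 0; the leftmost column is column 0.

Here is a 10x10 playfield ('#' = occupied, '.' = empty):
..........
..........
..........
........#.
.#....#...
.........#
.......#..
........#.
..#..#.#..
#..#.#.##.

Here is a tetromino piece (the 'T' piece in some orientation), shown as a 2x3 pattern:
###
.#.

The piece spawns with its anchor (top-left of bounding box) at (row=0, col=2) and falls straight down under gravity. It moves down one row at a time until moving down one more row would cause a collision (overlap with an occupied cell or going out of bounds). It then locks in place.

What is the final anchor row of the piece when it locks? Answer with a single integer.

Answer: 7

Derivation:
Spawn at (row=0, col=2). Try each row:
  row 0: fits
  row 1: fits
  row 2: fits
  row 3: fits
  row 4: fits
  row 5: fits
  row 6: fits
  row 7: fits
  row 8: blocked -> lock at row 7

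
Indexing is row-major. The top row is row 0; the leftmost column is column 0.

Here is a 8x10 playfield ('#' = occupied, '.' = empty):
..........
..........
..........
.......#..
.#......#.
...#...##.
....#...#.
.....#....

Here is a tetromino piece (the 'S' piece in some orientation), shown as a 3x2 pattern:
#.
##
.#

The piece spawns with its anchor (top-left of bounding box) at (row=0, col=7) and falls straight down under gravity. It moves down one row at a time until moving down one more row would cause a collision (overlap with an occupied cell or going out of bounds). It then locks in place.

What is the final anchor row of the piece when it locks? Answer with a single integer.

Spawn at (row=0, col=7). Try each row:
  row 0: fits
  row 1: fits
  row 2: blocked -> lock at row 1

Answer: 1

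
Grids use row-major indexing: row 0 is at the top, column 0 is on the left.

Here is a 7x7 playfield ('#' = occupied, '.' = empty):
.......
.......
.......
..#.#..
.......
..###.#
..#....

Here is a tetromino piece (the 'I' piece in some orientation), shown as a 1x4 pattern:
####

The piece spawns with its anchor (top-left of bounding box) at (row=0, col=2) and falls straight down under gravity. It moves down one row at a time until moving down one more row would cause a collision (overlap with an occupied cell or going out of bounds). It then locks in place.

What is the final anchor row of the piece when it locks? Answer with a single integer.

Answer: 2

Derivation:
Spawn at (row=0, col=2). Try each row:
  row 0: fits
  row 1: fits
  row 2: fits
  row 3: blocked -> lock at row 2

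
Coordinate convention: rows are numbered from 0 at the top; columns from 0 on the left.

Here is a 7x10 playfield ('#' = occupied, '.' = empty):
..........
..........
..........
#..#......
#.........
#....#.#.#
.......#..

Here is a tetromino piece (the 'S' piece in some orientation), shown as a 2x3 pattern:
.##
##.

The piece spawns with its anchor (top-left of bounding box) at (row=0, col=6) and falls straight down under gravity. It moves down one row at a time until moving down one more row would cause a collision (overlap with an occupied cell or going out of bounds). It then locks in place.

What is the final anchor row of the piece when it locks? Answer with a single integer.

Spawn at (row=0, col=6). Try each row:
  row 0: fits
  row 1: fits
  row 2: fits
  row 3: fits
  row 4: blocked -> lock at row 3

Answer: 3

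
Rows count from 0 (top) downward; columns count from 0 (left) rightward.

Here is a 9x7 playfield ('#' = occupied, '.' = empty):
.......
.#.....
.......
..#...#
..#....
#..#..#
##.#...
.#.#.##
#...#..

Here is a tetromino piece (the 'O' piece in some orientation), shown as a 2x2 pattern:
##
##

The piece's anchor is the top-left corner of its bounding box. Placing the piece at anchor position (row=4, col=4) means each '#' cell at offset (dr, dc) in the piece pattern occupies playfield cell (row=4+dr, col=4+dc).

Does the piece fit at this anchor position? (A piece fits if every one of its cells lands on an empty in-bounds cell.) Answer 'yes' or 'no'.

Answer: yes

Derivation:
Check each piece cell at anchor (4, 4):
  offset (0,0) -> (4,4): empty -> OK
  offset (0,1) -> (4,5): empty -> OK
  offset (1,0) -> (5,4): empty -> OK
  offset (1,1) -> (5,5): empty -> OK
All cells valid: yes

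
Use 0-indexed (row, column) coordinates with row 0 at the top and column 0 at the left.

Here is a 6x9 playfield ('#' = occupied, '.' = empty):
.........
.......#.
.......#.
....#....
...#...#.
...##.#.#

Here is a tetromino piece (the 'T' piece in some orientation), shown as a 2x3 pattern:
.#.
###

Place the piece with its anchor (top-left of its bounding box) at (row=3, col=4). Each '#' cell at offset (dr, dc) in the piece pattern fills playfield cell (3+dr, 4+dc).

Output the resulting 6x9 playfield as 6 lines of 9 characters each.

Fill (3+0,4+1) = (3,5)
Fill (3+1,4+0) = (4,4)
Fill (3+1,4+1) = (4,5)
Fill (3+1,4+2) = (4,6)

Answer: .........
.......#.
.......#.
....##...
...#####.
...##.#.#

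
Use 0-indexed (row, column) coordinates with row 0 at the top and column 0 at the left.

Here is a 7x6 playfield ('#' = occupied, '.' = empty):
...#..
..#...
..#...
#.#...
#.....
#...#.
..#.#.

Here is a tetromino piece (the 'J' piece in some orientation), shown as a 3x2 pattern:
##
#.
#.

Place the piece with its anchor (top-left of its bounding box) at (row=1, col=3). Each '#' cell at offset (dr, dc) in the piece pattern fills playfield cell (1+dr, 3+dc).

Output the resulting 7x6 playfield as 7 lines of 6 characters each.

Fill (1+0,3+0) = (1,3)
Fill (1+0,3+1) = (1,4)
Fill (1+1,3+0) = (2,3)
Fill (1+2,3+0) = (3,3)

Answer: ...#..
..###.
..##..
#.##..
#.....
#...#.
..#.#.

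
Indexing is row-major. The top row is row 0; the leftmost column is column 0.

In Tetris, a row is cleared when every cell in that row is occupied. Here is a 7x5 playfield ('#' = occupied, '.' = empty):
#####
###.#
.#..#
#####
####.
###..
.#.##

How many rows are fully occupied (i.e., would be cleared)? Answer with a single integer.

Answer: 2

Derivation:
Check each row:
  row 0: 0 empty cells -> FULL (clear)
  row 1: 1 empty cell -> not full
  row 2: 3 empty cells -> not full
  row 3: 0 empty cells -> FULL (clear)
  row 4: 1 empty cell -> not full
  row 5: 2 empty cells -> not full
  row 6: 2 empty cells -> not full
Total rows cleared: 2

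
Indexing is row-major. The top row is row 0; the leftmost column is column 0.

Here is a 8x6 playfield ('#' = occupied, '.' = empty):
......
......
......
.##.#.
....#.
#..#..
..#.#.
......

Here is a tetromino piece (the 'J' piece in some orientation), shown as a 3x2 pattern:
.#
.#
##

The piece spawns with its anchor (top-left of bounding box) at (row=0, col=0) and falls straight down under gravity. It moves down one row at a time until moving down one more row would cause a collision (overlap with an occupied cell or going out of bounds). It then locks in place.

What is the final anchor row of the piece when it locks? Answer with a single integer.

Answer: 0

Derivation:
Spawn at (row=0, col=0). Try each row:
  row 0: fits
  row 1: blocked -> lock at row 0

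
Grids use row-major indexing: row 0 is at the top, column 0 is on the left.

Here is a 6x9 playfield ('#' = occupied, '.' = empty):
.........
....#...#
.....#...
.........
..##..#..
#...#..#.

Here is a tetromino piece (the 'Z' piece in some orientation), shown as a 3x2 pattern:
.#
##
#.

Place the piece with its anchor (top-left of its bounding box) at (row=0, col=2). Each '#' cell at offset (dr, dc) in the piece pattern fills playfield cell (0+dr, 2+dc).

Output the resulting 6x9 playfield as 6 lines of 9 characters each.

Answer: ...#.....
..###...#
..#..#...
.........
..##..#..
#...#..#.

Derivation:
Fill (0+0,2+1) = (0,3)
Fill (0+1,2+0) = (1,2)
Fill (0+1,2+1) = (1,3)
Fill (0+2,2+0) = (2,2)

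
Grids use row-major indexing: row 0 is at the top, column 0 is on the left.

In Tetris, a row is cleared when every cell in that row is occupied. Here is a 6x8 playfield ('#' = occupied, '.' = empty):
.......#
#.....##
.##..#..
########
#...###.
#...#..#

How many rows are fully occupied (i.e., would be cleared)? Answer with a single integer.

Answer: 1

Derivation:
Check each row:
  row 0: 7 empty cells -> not full
  row 1: 5 empty cells -> not full
  row 2: 5 empty cells -> not full
  row 3: 0 empty cells -> FULL (clear)
  row 4: 4 empty cells -> not full
  row 5: 5 empty cells -> not full
Total rows cleared: 1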